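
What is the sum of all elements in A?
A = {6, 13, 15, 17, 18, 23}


Set A = {6, 13, 15, 17, 18, 23}
Sum = 6 + 13 + 15 + 17 + 18 + 23 = 92

92


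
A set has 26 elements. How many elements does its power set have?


The set has 26 elements.
The power set contains all possible subsets.
|P(A)| = 2^|A| = 2^26 = 67108864

67108864


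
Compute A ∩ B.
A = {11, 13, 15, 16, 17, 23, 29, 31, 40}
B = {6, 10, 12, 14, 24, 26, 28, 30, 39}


Set A = {11, 13, 15, 16, 17, 23, 29, 31, 40}
Set B = {6, 10, 12, 14, 24, 26, 28, 30, 39}
A ∩ B includes only elements in both sets.
Check each element of A against B:
11 ✗, 13 ✗, 15 ✗, 16 ✗, 17 ✗, 23 ✗, 29 ✗, 31 ✗, 40 ✗
A ∩ B = {}

{}


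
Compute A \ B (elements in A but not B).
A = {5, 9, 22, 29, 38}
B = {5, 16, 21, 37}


Set A = {5, 9, 22, 29, 38}
Set B = {5, 16, 21, 37}
A \ B includes elements in A that are not in B.
Check each element of A:
5 (in B, remove), 9 (not in B, keep), 22 (not in B, keep), 29 (not in B, keep), 38 (not in B, keep)
A \ B = {9, 22, 29, 38}

{9, 22, 29, 38}


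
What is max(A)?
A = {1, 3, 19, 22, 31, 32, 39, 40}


Set A = {1, 3, 19, 22, 31, 32, 39, 40}
Elements in ascending order: 1, 3, 19, 22, 31, 32, 39, 40
The largest element is 40.

40


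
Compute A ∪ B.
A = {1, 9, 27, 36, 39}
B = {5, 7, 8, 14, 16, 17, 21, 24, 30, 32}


Set A = {1, 9, 27, 36, 39}
Set B = {5, 7, 8, 14, 16, 17, 21, 24, 30, 32}
A ∪ B includes all elements in either set.
Elements from A: {1, 9, 27, 36, 39}
Elements from B not already included: {5, 7, 8, 14, 16, 17, 21, 24, 30, 32}
A ∪ B = {1, 5, 7, 8, 9, 14, 16, 17, 21, 24, 27, 30, 32, 36, 39}

{1, 5, 7, 8, 9, 14, 16, 17, 21, 24, 27, 30, 32, 36, 39}


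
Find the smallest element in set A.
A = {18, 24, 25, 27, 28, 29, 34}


Set A = {18, 24, 25, 27, 28, 29, 34}
Elements in ascending order: 18, 24, 25, 27, 28, 29, 34
The smallest element is 18.

18


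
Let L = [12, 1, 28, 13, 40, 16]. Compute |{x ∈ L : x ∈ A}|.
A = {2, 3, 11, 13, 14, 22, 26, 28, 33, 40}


Set A = {2, 3, 11, 13, 14, 22, 26, 28, 33, 40}
Candidates: [12, 1, 28, 13, 40, 16]
Check each candidate:
12 ∉ A, 1 ∉ A, 28 ∈ A, 13 ∈ A, 40 ∈ A, 16 ∉ A
Count of candidates in A: 3

3


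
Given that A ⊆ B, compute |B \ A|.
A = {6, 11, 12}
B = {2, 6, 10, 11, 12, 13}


Set A = {6, 11, 12}, |A| = 3
Set B = {2, 6, 10, 11, 12, 13}, |B| = 6
Since A ⊆ B: B \ A = {2, 10, 13}
|B| - |A| = 6 - 3 = 3

3


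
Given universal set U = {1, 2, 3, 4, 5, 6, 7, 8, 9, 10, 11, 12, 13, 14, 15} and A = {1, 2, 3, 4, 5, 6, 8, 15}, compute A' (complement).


Universal set U = {1, 2, 3, 4, 5, 6, 7, 8, 9, 10, 11, 12, 13, 14, 15}
Set A = {1, 2, 3, 4, 5, 6, 8, 15}
A' = U \ A = elements in U but not in A
Checking each element of U:
1 (in A, exclude), 2 (in A, exclude), 3 (in A, exclude), 4 (in A, exclude), 5 (in A, exclude), 6 (in A, exclude), 7 (not in A, include), 8 (in A, exclude), 9 (not in A, include), 10 (not in A, include), 11 (not in A, include), 12 (not in A, include), 13 (not in A, include), 14 (not in A, include), 15 (in A, exclude)
A' = {7, 9, 10, 11, 12, 13, 14}

{7, 9, 10, 11, 12, 13, 14}


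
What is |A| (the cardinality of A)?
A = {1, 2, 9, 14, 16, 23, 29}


Set A = {1, 2, 9, 14, 16, 23, 29}
Listing elements: 1, 2, 9, 14, 16, 23, 29
Counting: 7 elements
|A| = 7

7


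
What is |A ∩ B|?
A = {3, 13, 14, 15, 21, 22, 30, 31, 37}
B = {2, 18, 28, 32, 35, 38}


Set A = {3, 13, 14, 15, 21, 22, 30, 31, 37}
Set B = {2, 18, 28, 32, 35, 38}
A ∩ B = {}
|A ∩ B| = 0

0


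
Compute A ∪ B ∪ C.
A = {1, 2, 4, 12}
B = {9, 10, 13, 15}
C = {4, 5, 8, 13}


Set A = {1, 2, 4, 12}
Set B = {9, 10, 13, 15}
Set C = {4, 5, 8, 13}
First, A ∪ B = {1, 2, 4, 9, 10, 12, 13, 15}
Then, (A ∪ B) ∪ C = {1, 2, 4, 5, 8, 9, 10, 12, 13, 15}

{1, 2, 4, 5, 8, 9, 10, 12, 13, 15}


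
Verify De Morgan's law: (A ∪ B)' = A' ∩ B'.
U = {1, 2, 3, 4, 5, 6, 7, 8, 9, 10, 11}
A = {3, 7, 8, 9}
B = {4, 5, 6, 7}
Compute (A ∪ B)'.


U = {1, 2, 3, 4, 5, 6, 7, 8, 9, 10, 11}
A = {3, 7, 8, 9}, B = {4, 5, 6, 7}
A ∪ B = {3, 4, 5, 6, 7, 8, 9}
(A ∪ B)' = U \ (A ∪ B) = {1, 2, 10, 11}
Verification via A' ∩ B': A' = {1, 2, 4, 5, 6, 10, 11}, B' = {1, 2, 3, 8, 9, 10, 11}
A' ∩ B' = {1, 2, 10, 11} ✓

{1, 2, 10, 11}


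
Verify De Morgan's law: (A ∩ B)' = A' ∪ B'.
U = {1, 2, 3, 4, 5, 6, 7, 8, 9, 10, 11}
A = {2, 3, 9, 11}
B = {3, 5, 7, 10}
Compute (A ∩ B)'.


U = {1, 2, 3, 4, 5, 6, 7, 8, 9, 10, 11}
A = {2, 3, 9, 11}, B = {3, 5, 7, 10}
A ∩ B = {3}
(A ∩ B)' = U \ (A ∩ B) = {1, 2, 4, 5, 6, 7, 8, 9, 10, 11}
Verification via A' ∪ B': A' = {1, 4, 5, 6, 7, 8, 10}, B' = {1, 2, 4, 6, 8, 9, 11}
A' ∪ B' = {1, 2, 4, 5, 6, 7, 8, 9, 10, 11} ✓

{1, 2, 4, 5, 6, 7, 8, 9, 10, 11}


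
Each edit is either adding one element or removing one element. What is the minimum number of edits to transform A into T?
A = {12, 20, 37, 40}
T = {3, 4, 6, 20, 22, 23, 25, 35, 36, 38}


Set A = {12, 20, 37, 40}
Set T = {3, 4, 6, 20, 22, 23, 25, 35, 36, 38}
Elements to remove from A (in A, not in T): {12, 37, 40} → 3 removals
Elements to add to A (in T, not in A): {3, 4, 6, 22, 23, 25, 35, 36, 38} → 9 additions
Total edits = 3 + 9 = 12

12


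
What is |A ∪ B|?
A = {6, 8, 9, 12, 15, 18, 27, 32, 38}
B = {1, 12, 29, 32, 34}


Set A = {6, 8, 9, 12, 15, 18, 27, 32, 38}, |A| = 9
Set B = {1, 12, 29, 32, 34}, |B| = 5
A ∩ B = {12, 32}, |A ∩ B| = 2
|A ∪ B| = |A| + |B| - |A ∩ B| = 9 + 5 - 2 = 12

12


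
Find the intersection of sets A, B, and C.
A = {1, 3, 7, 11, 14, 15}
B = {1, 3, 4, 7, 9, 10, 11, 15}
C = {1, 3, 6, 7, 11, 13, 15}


Set A = {1, 3, 7, 11, 14, 15}
Set B = {1, 3, 4, 7, 9, 10, 11, 15}
Set C = {1, 3, 6, 7, 11, 13, 15}
First, A ∩ B = {1, 3, 7, 11, 15}
Then, (A ∩ B) ∩ C = {1, 3, 7, 11, 15}

{1, 3, 7, 11, 15}


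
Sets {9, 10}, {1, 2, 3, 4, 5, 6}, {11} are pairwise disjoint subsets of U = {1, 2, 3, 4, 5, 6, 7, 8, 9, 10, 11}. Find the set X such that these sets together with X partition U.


U = {1, 2, 3, 4, 5, 6, 7, 8, 9, 10, 11}
Shown blocks: {9, 10}, {1, 2, 3, 4, 5, 6}, {11}
A partition's blocks are pairwise disjoint and cover U, so the missing block = U \ (union of shown blocks).
Union of shown blocks: {1, 2, 3, 4, 5, 6, 9, 10, 11}
Missing block = U \ (union) = {7, 8}

{7, 8}


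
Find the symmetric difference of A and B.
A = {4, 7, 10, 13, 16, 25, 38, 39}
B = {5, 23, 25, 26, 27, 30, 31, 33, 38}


Set A = {4, 7, 10, 13, 16, 25, 38, 39}
Set B = {5, 23, 25, 26, 27, 30, 31, 33, 38}
A △ B = (A \ B) ∪ (B \ A)
Elements in A but not B: {4, 7, 10, 13, 16, 39}
Elements in B but not A: {5, 23, 26, 27, 30, 31, 33}
A △ B = {4, 5, 7, 10, 13, 16, 23, 26, 27, 30, 31, 33, 39}

{4, 5, 7, 10, 13, 16, 23, 26, 27, 30, 31, 33, 39}


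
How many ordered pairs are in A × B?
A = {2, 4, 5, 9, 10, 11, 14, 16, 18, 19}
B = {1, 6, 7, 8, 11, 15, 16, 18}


Set A = {2, 4, 5, 9, 10, 11, 14, 16, 18, 19} has 10 elements.
Set B = {1, 6, 7, 8, 11, 15, 16, 18} has 8 elements.
|A × B| = |A| × |B| = 10 × 8 = 80

80


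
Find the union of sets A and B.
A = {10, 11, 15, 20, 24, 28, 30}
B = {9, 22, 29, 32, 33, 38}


Set A = {10, 11, 15, 20, 24, 28, 30}
Set B = {9, 22, 29, 32, 33, 38}
A ∪ B includes all elements in either set.
Elements from A: {10, 11, 15, 20, 24, 28, 30}
Elements from B not already included: {9, 22, 29, 32, 33, 38}
A ∪ B = {9, 10, 11, 15, 20, 22, 24, 28, 29, 30, 32, 33, 38}

{9, 10, 11, 15, 20, 22, 24, 28, 29, 30, 32, 33, 38}


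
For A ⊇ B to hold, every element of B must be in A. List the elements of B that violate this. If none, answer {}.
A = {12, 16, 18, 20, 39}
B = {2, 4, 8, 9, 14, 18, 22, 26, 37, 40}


Set A = {12, 16, 18, 20, 39}
Set B = {2, 4, 8, 9, 14, 18, 22, 26, 37, 40}
Check each element of B against A:
2 ∉ A (include), 4 ∉ A (include), 8 ∉ A (include), 9 ∉ A (include), 14 ∉ A (include), 18 ∈ A, 22 ∉ A (include), 26 ∉ A (include), 37 ∉ A (include), 40 ∉ A (include)
Elements of B not in A: {2, 4, 8, 9, 14, 22, 26, 37, 40}

{2, 4, 8, 9, 14, 22, 26, 37, 40}


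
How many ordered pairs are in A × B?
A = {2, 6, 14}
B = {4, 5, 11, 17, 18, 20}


Set A = {2, 6, 14} has 3 elements.
Set B = {4, 5, 11, 17, 18, 20} has 6 elements.
|A × B| = |A| × |B| = 3 × 6 = 18

18


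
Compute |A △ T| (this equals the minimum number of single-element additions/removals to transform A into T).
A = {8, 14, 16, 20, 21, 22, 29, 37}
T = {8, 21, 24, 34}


Set A = {8, 14, 16, 20, 21, 22, 29, 37}
Set T = {8, 21, 24, 34}
Elements to remove from A (in A, not in T): {14, 16, 20, 22, 29, 37} → 6 removals
Elements to add to A (in T, not in A): {24, 34} → 2 additions
Total edits = 6 + 2 = 8

8


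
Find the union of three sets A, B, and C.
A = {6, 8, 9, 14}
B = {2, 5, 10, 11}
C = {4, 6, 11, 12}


Set A = {6, 8, 9, 14}
Set B = {2, 5, 10, 11}
Set C = {4, 6, 11, 12}
First, A ∪ B = {2, 5, 6, 8, 9, 10, 11, 14}
Then, (A ∪ B) ∪ C = {2, 4, 5, 6, 8, 9, 10, 11, 12, 14}

{2, 4, 5, 6, 8, 9, 10, 11, 12, 14}


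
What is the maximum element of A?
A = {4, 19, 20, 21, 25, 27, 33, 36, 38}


Set A = {4, 19, 20, 21, 25, 27, 33, 36, 38}
Elements in ascending order: 4, 19, 20, 21, 25, 27, 33, 36, 38
The largest element is 38.

38


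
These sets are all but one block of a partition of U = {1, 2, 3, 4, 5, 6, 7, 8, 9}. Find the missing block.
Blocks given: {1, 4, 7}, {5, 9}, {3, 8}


U = {1, 2, 3, 4, 5, 6, 7, 8, 9}
Shown blocks: {1, 4, 7}, {5, 9}, {3, 8}
A partition's blocks are pairwise disjoint and cover U, so the missing block = U \ (union of shown blocks).
Union of shown blocks: {1, 3, 4, 5, 7, 8, 9}
Missing block = U \ (union) = {2, 6}

{2, 6}


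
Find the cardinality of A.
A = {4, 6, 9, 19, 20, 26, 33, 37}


Set A = {4, 6, 9, 19, 20, 26, 33, 37}
Listing elements: 4, 6, 9, 19, 20, 26, 33, 37
Counting: 8 elements
|A| = 8

8


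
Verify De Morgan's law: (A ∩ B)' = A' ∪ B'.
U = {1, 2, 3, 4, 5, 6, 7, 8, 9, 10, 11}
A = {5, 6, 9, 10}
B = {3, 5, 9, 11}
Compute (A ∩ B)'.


U = {1, 2, 3, 4, 5, 6, 7, 8, 9, 10, 11}
A = {5, 6, 9, 10}, B = {3, 5, 9, 11}
A ∩ B = {5, 9}
(A ∩ B)' = U \ (A ∩ B) = {1, 2, 3, 4, 6, 7, 8, 10, 11}
Verification via A' ∪ B': A' = {1, 2, 3, 4, 7, 8, 11}, B' = {1, 2, 4, 6, 7, 8, 10}
A' ∪ B' = {1, 2, 3, 4, 6, 7, 8, 10, 11} ✓

{1, 2, 3, 4, 6, 7, 8, 10, 11}


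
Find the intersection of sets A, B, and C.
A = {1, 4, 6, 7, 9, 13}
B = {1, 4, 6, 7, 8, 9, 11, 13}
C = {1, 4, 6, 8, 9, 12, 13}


Set A = {1, 4, 6, 7, 9, 13}
Set B = {1, 4, 6, 7, 8, 9, 11, 13}
Set C = {1, 4, 6, 8, 9, 12, 13}
First, A ∩ B = {1, 4, 6, 7, 9, 13}
Then, (A ∩ B) ∩ C = {1, 4, 6, 9, 13}

{1, 4, 6, 9, 13}


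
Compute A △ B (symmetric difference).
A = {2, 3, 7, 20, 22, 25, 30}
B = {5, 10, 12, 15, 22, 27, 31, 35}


Set A = {2, 3, 7, 20, 22, 25, 30}
Set B = {5, 10, 12, 15, 22, 27, 31, 35}
A △ B = (A \ B) ∪ (B \ A)
Elements in A but not B: {2, 3, 7, 20, 25, 30}
Elements in B but not A: {5, 10, 12, 15, 27, 31, 35}
A △ B = {2, 3, 5, 7, 10, 12, 15, 20, 25, 27, 30, 31, 35}

{2, 3, 5, 7, 10, 12, 15, 20, 25, 27, 30, 31, 35}


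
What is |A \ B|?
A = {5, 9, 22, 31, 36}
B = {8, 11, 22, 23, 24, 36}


Set A = {5, 9, 22, 31, 36}
Set B = {8, 11, 22, 23, 24, 36}
A \ B = {5, 9, 31}
|A \ B| = 3

3


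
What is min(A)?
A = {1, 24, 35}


Set A = {1, 24, 35}
Elements in ascending order: 1, 24, 35
The smallest element is 1.

1


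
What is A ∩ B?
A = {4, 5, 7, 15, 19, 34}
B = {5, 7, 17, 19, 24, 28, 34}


Set A = {4, 5, 7, 15, 19, 34}
Set B = {5, 7, 17, 19, 24, 28, 34}
A ∩ B includes only elements in both sets.
Check each element of A against B:
4 ✗, 5 ✓, 7 ✓, 15 ✗, 19 ✓, 34 ✓
A ∩ B = {5, 7, 19, 34}

{5, 7, 19, 34}


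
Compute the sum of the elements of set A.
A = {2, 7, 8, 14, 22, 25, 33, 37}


Set A = {2, 7, 8, 14, 22, 25, 33, 37}
Sum = 2 + 7 + 8 + 14 + 22 + 25 + 33 + 37 = 148

148


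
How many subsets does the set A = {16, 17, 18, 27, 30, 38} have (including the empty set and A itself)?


Set A = {16, 17, 18, 27, 30, 38}
|A| = 6
The power set P(A) contains all subsets of A.
|P(A)| = 2^|A| = 2^6 = 64

64


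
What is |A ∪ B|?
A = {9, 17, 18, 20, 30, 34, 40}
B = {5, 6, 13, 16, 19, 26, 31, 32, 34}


Set A = {9, 17, 18, 20, 30, 34, 40}, |A| = 7
Set B = {5, 6, 13, 16, 19, 26, 31, 32, 34}, |B| = 9
A ∩ B = {34}, |A ∩ B| = 1
|A ∪ B| = |A| + |B| - |A ∩ B| = 7 + 9 - 1 = 15

15


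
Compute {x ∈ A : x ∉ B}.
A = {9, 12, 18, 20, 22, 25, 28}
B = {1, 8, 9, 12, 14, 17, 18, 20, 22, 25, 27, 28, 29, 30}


Set A = {9, 12, 18, 20, 22, 25, 28}
Set B = {1, 8, 9, 12, 14, 17, 18, 20, 22, 25, 27, 28, 29, 30}
Check each element of A against B:
9 ∈ B, 12 ∈ B, 18 ∈ B, 20 ∈ B, 22 ∈ B, 25 ∈ B, 28 ∈ B
Elements of A not in B: {}

{}


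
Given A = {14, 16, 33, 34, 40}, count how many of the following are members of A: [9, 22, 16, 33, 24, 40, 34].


Set A = {14, 16, 33, 34, 40}
Candidates: [9, 22, 16, 33, 24, 40, 34]
Check each candidate:
9 ∉ A, 22 ∉ A, 16 ∈ A, 33 ∈ A, 24 ∉ A, 40 ∈ A, 34 ∈ A
Count of candidates in A: 4

4


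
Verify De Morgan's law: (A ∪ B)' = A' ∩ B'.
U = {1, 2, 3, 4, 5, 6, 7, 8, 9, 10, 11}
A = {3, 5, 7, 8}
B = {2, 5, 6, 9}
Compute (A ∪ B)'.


U = {1, 2, 3, 4, 5, 6, 7, 8, 9, 10, 11}
A = {3, 5, 7, 8}, B = {2, 5, 6, 9}
A ∪ B = {2, 3, 5, 6, 7, 8, 9}
(A ∪ B)' = U \ (A ∪ B) = {1, 4, 10, 11}
Verification via A' ∩ B': A' = {1, 2, 4, 6, 9, 10, 11}, B' = {1, 3, 4, 7, 8, 10, 11}
A' ∩ B' = {1, 4, 10, 11} ✓

{1, 4, 10, 11}


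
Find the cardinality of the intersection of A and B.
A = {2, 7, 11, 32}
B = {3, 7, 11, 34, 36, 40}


Set A = {2, 7, 11, 32}
Set B = {3, 7, 11, 34, 36, 40}
A ∩ B = {7, 11}
|A ∩ B| = 2

2


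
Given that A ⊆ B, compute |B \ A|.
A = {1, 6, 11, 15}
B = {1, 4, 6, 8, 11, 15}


Set A = {1, 6, 11, 15}, |A| = 4
Set B = {1, 4, 6, 8, 11, 15}, |B| = 6
Since A ⊆ B: B \ A = {4, 8}
|B| - |A| = 6 - 4 = 2

2


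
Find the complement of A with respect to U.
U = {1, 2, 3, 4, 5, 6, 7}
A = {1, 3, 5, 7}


Universal set U = {1, 2, 3, 4, 5, 6, 7}
Set A = {1, 3, 5, 7}
A' = U \ A = elements in U but not in A
Checking each element of U:
1 (in A, exclude), 2 (not in A, include), 3 (in A, exclude), 4 (not in A, include), 5 (in A, exclude), 6 (not in A, include), 7 (in A, exclude)
A' = {2, 4, 6}

{2, 4, 6}


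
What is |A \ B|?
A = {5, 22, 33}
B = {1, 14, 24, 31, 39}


Set A = {5, 22, 33}
Set B = {1, 14, 24, 31, 39}
A \ B = {5, 22, 33}
|A \ B| = 3

3


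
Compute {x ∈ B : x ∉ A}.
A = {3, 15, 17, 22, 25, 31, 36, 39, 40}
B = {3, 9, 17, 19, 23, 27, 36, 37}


Set A = {3, 15, 17, 22, 25, 31, 36, 39, 40}
Set B = {3, 9, 17, 19, 23, 27, 36, 37}
Check each element of B against A:
3 ∈ A, 9 ∉ A (include), 17 ∈ A, 19 ∉ A (include), 23 ∉ A (include), 27 ∉ A (include), 36 ∈ A, 37 ∉ A (include)
Elements of B not in A: {9, 19, 23, 27, 37}

{9, 19, 23, 27, 37}


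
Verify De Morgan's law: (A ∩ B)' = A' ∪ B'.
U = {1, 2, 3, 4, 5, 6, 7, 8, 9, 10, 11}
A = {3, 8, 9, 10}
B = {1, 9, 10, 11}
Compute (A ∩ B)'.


U = {1, 2, 3, 4, 5, 6, 7, 8, 9, 10, 11}
A = {3, 8, 9, 10}, B = {1, 9, 10, 11}
A ∩ B = {9, 10}
(A ∩ B)' = U \ (A ∩ B) = {1, 2, 3, 4, 5, 6, 7, 8, 11}
Verification via A' ∪ B': A' = {1, 2, 4, 5, 6, 7, 11}, B' = {2, 3, 4, 5, 6, 7, 8}
A' ∪ B' = {1, 2, 3, 4, 5, 6, 7, 8, 11} ✓

{1, 2, 3, 4, 5, 6, 7, 8, 11}


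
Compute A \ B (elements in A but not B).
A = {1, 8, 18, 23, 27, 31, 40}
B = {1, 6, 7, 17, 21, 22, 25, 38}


Set A = {1, 8, 18, 23, 27, 31, 40}
Set B = {1, 6, 7, 17, 21, 22, 25, 38}
A \ B includes elements in A that are not in B.
Check each element of A:
1 (in B, remove), 8 (not in B, keep), 18 (not in B, keep), 23 (not in B, keep), 27 (not in B, keep), 31 (not in B, keep), 40 (not in B, keep)
A \ B = {8, 18, 23, 27, 31, 40}

{8, 18, 23, 27, 31, 40}


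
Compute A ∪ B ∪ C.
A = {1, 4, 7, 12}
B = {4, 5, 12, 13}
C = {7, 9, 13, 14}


Set A = {1, 4, 7, 12}
Set B = {4, 5, 12, 13}
Set C = {7, 9, 13, 14}
First, A ∪ B = {1, 4, 5, 7, 12, 13}
Then, (A ∪ B) ∪ C = {1, 4, 5, 7, 9, 12, 13, 14}

{1, 4, 5, 7, 9, 12, 13, 14}


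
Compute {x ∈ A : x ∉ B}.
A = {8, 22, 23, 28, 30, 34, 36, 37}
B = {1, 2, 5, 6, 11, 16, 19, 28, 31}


Set A = {8, 22, 23, 28, 30, 34, 36, 37}
Set B = {1, 2, 5, 6, 11, 16, 19, 28, 31}
Check each element of A against B:
8 ∉ B (include), 22 ∉ B (include), 23 ∉ B (include), 28 ∈ B, 30 ∉ B (include), 34 ∉ B (include), 36 ∉ B (include), 37 ∉ B (include)
Elements of A not in B: {8, 22, 23, 30, 34, 36, 37}

{8, 22, 23, 30, 34, 36, 37}


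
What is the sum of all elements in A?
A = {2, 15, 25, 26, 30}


Set A = {2, 15, 25, 26, 30}
Sum = 2 + 15 + 25 + 26 + 30 = 98

98


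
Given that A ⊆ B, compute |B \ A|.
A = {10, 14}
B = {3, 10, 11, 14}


Set A = {10, 14}, |A| = 2
Set B = {3, 10, 11, 14}, |B| = 4
Since A ⊆ B: B \ A = {3, 11}
|B| - |A| = 4 - 2 = 2

2


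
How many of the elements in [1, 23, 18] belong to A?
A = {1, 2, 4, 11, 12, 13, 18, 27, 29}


Set A = {1, 2, 4, 11, 12, 13, 18, 27, 29}
Candidates: [1, 23, 18]
Check each candidate:
1 ∈ A, 23 ∉ A, 18 ∈ A
Count of candidates in A: 2

2


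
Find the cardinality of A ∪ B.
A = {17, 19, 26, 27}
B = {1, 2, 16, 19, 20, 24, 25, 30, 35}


Set A = {17, 19, 26, 27}, |A| = 4
Set B = {1, 2, 16, 19, 20, 24, 25, 30, 35}, |B| = 9
A ∩ B = {19}, |A ∩ B| = 1
|A ∪ B| = |A| + |B| - |A ∩ B| = 4 + 9 - 1 = 12

12


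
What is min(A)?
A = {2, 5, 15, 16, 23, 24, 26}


Set A = {2, 5, 15, 16, 23, 24, 26}
Elements in ascending order: 2, 5, 15, 16, 23, 24, 26
The smallest element is 2.

2


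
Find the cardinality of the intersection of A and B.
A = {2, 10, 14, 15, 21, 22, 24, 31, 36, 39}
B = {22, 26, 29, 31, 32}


Set A = {2, 10, 14, 15, 21, 22, 24, 31, 36, 39}
Set B = {22, 26, 29, 31, 32}
A ∩ B = {22, 31}
|A ∩ B| = 2

2


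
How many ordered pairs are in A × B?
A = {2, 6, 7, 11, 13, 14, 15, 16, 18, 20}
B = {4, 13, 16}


Set A = {2, 6, 7, 11, 13, 14, 15, 16, 18, 20} has 10 elements.
Set B = {4, 13, 16} has 3 elements.
|A × B| = |A| × |B| = 10 × 3 = 30

30


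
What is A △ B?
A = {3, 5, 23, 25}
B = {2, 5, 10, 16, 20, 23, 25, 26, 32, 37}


Set A = {3, 5, 23, 25}
Set B = {2, 5, 10, 16, 20, 23, 25, 26, 32, 37}
A △ B = (A \ B) ∪ (B \ A)
Elements in A but not B: {3}
Elements in B but not A: {2, 10, 16, 20, 26, 32, 37}
A △ B = {2, 3, 10, 16, 20, 26, 32, 37}

{2, 3, 10, 16, 20, 26, 32, 37}


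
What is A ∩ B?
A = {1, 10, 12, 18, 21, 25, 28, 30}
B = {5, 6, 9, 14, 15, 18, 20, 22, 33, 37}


Set A = {1, 10, 12, 18, 21, 25, 28, 30}
Set B = {5, 6, 9, 14, 15, 18, 20, 22, 33, 37}
A ∩ B includes only elements in both sets.
Check each element of A against B:
1 ✗, 10 ✗, 12 ✗, 18 ✓, 21 ✗, 25 ✗, 28 ✗, 30 ✗
A ∩ B = {18}

{18}


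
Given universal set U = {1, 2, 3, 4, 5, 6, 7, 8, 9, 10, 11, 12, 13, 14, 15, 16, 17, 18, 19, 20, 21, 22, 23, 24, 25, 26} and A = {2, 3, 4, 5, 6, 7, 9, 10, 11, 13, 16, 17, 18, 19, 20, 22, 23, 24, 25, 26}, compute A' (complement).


Universal set U = {1, 2, 3, 4, 5, 6, 7, 8, 9, 10, 11, 12, 13, 14, 15, 16, 17, 18, 19, 20, 21, 22, 23, 24, 25, 26}
Set A = {2, 3, 4, 5, 6, 7, 9, 10, 11, 13, 16, 17, 18, 19, 20, 22, 23, 24, 25, 26}
A' = U \ A = elements in U but not in A
Checking each element of U:
1 (not in A, include), 2 (in A, exclude), 3 (in A, exclude), 4 (in A, exclude), 5 (in A, exclude), 6 (in A, exclude), 7 (in A, exclude), 8 (not in A, include), 9 (in A, exclude), 10 (in A, exclude), 11 (in A, exclude), 12 (not in A, include), 13 (in A, exclude), 14 (not in A, include), 15 (not in A, include), 16 (in A, exclude), 17 (in A, exclude), 18 (in A, exclude), 19 (in A, exclude), 20 (in A, exclude), 21 (not in A, include), 22 (in A, exclude), 23 (in A, exclude), 24 (in A, exclude), 25 (in A, exclude), 26 (in A, exclude)
A' = {1, 8, 12, 14, 15, 21}

{1, 8, 12, 14, 15, 21}


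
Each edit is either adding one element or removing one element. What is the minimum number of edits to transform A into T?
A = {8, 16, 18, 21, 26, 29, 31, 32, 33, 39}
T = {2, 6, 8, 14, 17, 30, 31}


Set A = {8, 16, 18, 21, 26, 29, 31, 32, 33, 39}
Set T = {2, 6, 8, 14, 17, 30, 31}
Elements to remove from A (in A, not in T): {16, 18, 21, 26, 29, 32, 33, 39} → 8 removals
Elements to add to A (in T, not in A): {2, 6, 14, 17, 30} → 5 additions
Total edits = 8 + 5 = 13

13


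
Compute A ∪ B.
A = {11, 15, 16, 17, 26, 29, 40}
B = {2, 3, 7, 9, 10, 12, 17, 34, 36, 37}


Set A = {11, 15, 16, 17, 26, 29, 40}
Set B = {2, 3, 7, 9, 10, 12, 17, 34, 36, 37}
A ∪ B includes all elements in either set.
Elements from A: {11, 15, 16, 17, 26, 29, 40}
Elements from B not already included: {2, 3, 7, 9, 10, 12, 34, 36, 37}
A ∪ B = {2, 3, 7, 9, 10, 11, 12, 15, 16, 17, 26, 29, 34, 36, 37, 40}

{2, 3, 7, 9, 10, 11, 12, 15, 16, 17, 26, 29, 34, 36, 37, 40}


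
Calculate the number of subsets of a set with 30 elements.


The set has 30 elements.
The power set contains all possible subsets.
|P(A)| = 2^|A| = 2^30 = 1073741824

1073741824


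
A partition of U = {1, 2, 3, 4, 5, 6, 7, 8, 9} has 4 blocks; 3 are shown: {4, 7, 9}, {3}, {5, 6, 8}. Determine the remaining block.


U = {1, 2, 3, 4, 5, 6, 7, 8, 9}
Shown blocks: {4, 7, 9}, {3}, {5, 6, 8}
A partition's blocks are pairwise disjoint and cover U, so the missing block = U \ (union of shown blocks).
Union of shown blocks: {3, 4, 5, 6, 7, 8, 9}
Missing block = U \ (union) = {1, 2}

{1, 2}


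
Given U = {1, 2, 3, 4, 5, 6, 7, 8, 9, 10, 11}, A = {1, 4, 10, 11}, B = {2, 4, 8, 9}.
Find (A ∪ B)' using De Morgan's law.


U = {1, 2, 3, 4, 5, 6, 7, 8, 9, 10, 11}
A = {1, 4, 10, 11}, B = {2, 4, 8, 9}
A ∪ B = {1, 2, 4, 8, 9, 10, 11}
(A ∪ B)' = U \ (A ∪ B) = {3, 5, 6, 7}
Verification via A' ∩ B': A' = {2, 3, 5, 6, 7, 8, 9}, B' = {1, 3, 5, 6, 7, 10, 11}
A' ∩ B' = {3, 5, 6, 7} ✓

{3, 5, 6, 7}


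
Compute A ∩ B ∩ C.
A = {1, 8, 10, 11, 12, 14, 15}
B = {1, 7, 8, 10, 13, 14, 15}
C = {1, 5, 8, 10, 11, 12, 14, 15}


Set A = {1, 8, 10, 11, 12, 14, 15}
Set B = {1, 7, 8, 10, 13, 14, 15}
Set C = {1, 5, 8, 10, 11, 12, 14, 15}
First, A ∩ B = {1, 8, 10, 14, 15}
Then, (A ∩ B) ∩ C = {1, 8, 10, 14, 15}

{1, 8, 10, 14, 15}


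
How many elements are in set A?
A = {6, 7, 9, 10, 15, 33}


Set A = {6, 7, 9, 10, 15, 33}
Listing elements: 6, 7, 9, 10, 15, 33
Counting: 6 elements
|A| = 6

6


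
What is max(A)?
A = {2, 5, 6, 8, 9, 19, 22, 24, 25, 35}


Set A = {2, 5, 6, 8, 9, 19, 22, 24, 25, 35}
Elements in ascending order: 2, 5, 6, 8, 9, 19, 22, 24, 25, 35
The largest element is 35.

35


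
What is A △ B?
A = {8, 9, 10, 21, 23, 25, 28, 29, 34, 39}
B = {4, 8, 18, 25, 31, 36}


Set A = {8, 9, 10, 21, 23, 25, 28, 29, 34, 39}
Set B = {4, 8, 18, 25, 31, 36}
A △ B = (A \ B) ∪ (B \ A)
Elements in A but not B: {9, 10, 21, 23, 28, 29, 34, 39}
Elements in B but not A: {4, 18, 31, 36}
A △ B = {4, 9, 10, 18, 21, 23, 28, 29, 31, 34, 36, 39}

{4, 9, 10, 18, 21, 23, 28, 29, 31, 34, 36, 39}


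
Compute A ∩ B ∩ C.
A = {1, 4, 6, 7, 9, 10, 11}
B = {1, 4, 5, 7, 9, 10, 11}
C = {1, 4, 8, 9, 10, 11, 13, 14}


Set A = {1, 4, 6, 7, 9, 10, 11}
Set B = {1, 4, 5, 7, 9, 10, 11}
Set C = {1, 4, 8, 9, 10, 11, 13, 14}
First, A ∩ B = {1, 4, 7, 9, 10, 11}
Then, (A ∩ B) ∩ C = {1, 4, 9, 10, 11}

{1, 4, 9, 10, 11}


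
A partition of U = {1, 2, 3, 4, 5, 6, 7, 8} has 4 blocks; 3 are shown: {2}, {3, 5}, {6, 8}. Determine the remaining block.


U = {1, 2, 3, 4, 5, 6, 7, 8}
Shown blocks: {2}, {3, 5}, {6, 8}
A partition's blocks are pairwise disjoint and cover U, so the missing block = U \ (union of shown blocks).
Union of shown blocks: {2, 3, 5, 6, 8}
Missing block = U \ (union) = {1, 4, 7}

{1, 4, 7}


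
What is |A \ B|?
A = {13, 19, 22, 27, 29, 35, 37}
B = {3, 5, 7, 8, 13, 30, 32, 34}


Set A = {13, 19, 22, 27, 29, 35, 37}
Set B = {3, 5, 7, 8, 13, 30, 32, 34}
A \ B = {19, 22, 27, 29, 35, 37}
|A \ B| = 6

6


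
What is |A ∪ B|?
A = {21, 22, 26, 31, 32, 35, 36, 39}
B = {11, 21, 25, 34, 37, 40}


Set A = {21, 22, 26, 31, 32, 35, 36, 39}, |A| = 8
Set B = {11, 21, 25, 34, 37, 40}, |B| = 6
A ∩ B = {21}, |A ∩ B| = 1
|A ∪ B| = |A| + |B| - |A ∩ B| = 8 + 6 - 1 = 13

13


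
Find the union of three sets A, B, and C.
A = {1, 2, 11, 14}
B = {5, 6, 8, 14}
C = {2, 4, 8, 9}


Set A = {1, 2, 11, 14}
Set B = {5, 6, 8, 14}
Set C = {2, 4, 8, 9}
First, A ∪ B = {1, 2, 5, 6, 8, 11, 14}
Then, (A ∪ B) ∪ C = {1, 2, 4, 5, 6, 8, 9, 11, 14}

{1, 2, 4, 5, 6, 8, 9, 11, 14}


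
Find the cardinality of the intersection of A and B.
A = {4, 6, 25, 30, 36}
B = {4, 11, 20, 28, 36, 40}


Set A = {4, 6, 25, 30, 36}
Set B = {4, 11, 20, 28, 36, 40}
A ∩ B = {4, 36}
|A ∩ B| = 2

2


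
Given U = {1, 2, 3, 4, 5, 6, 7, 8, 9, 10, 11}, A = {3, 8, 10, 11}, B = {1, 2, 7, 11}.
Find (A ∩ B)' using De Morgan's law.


U = {1, 2, 3, 4, 5, 6, 7, 8, 9, 10, 11}
A = {3, 8, 10, 11}, B = {1, 2, 7, 11}
A ∩ B = {11}
(A ∩ B)' = U \ (A ∩ B) = {1, 2, 3, 4, 5, 6, 7, 8, 9, 10}
Verification via A' ∪ B': A' = {1, 2, 4, 5, 6, 7, 9}, B' = {3, 4, 5, 6, 8, 9, 10}
A' ∪ B' = {1, 2, 3, 4, 5, 6, 7, 8, 9, 10} ✓

{1, 2, 3, 4, 5, 6, 7, 8, 9, 10}


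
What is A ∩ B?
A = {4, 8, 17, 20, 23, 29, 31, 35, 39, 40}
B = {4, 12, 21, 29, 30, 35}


Set A = {4, 8, 17, 20, 23, 29, 31, 35, 39, 40}
Set B = {4, 12, 21, 29, 30, 35}
A ∩ B includes only elements in both sets.
Check each element of A against B:
4 ✓, 8 ✗, 17 ✗, 20 ✗, 23 ✗, 29 ✓, 31 ✗, 35 ✓, 39 ✗, 40 ✗
A ∩ B = {4, 29, 35}

{4, 29, 35}


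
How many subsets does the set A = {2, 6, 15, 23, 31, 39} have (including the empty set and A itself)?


Set A = {2, 6, 15, 23, 31, 39}
|A| = 6
The power set P(A) contains all subsets of A.
|P(A)| = 2^|A| = 2^6 = 64

64


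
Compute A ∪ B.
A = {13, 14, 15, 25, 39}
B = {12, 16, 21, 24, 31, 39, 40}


Set A = {13, 14, 15, 25, 39}
Set B = {12, 16, 21, 24, 31, 39, 40}
A ∪ B includes all elements in either set.
Elements from A: {13, 14, 15, 25, 39}
Elements from B not already included: {12, 16, 21, 24, 31, 40}
A ∪ B = {12, 13, 14, 15, 16, 21, 24, 25, 31, 39, 40}

{12, 13, 14, 15, 16, 21, 24, 25, 31, 39, 40}


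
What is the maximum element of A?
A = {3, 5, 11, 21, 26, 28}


Set A = {3, 5, 11, 21, 26, 28}
Elements in ascending order: 3, 5, 11, 21, 26, 28
The largest element is 28.

28


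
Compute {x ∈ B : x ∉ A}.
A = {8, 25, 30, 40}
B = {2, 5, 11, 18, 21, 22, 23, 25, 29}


Set A = {8, 25, 30, 40}
Set B = {2, 5, 11, 18, 21, 22, 23, 25, 29}
Check each element of B against A:
2 ∉ A (include), 5 ∉ A (include), 11 ∉ A (include), 18 ∉ A (include), 21 ∉ A (include), 22 ∉ A (include), 23 ∉ A (include), 25 ∈ A, 29 ∉ A (include)
Elements of B not in A: {2, 5, 11, 18, 21, 22, 23, 29}

{2, 5, 11, 18, 21, 22, 23, 29}


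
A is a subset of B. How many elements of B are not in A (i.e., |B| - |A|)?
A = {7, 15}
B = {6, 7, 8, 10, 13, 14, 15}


Set A = {7, 15}, |A| = 2
Set B = {6, 7, 8, 10, 13, 14, 15}, |B| = 7
Since A ⊆ B: B \ A = {6, 8, 10, 13, 14}
|B| - |A| = 7 - 2 = 5

5


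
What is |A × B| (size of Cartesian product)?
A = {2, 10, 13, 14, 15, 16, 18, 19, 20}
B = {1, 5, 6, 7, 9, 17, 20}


Set A = {2, 10, 13, 14, 15, 16, 18, 19, 20} has 9 elements.
Set B = {1, 5, 6, 7, 9, 17, 20} has 7 elements.
|A × B| = |A| × |B| = 9 × 7 = 63

63


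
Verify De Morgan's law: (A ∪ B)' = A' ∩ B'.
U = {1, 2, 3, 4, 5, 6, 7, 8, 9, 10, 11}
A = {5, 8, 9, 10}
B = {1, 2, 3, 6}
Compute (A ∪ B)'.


U = {1, 2, 3, 4, 5, 6, 7, 8, 9, 10, 11}
A = {5, 8, 9, 10}, B = {1, 2, 3, 6}
A ∪ B = {1, 2, 3, 5, 6, 8, 9, 10}
(A ∪ B)' = U \ (A ∪ B) = {4, 7, 11}
Verification via A' ∩ B': A' = {1, 2, 3, 4, 6, 7, 11}, B' = {4, 5, 7, 8, 9, 10, 11}
A' ∩ B' = {4, 7, 11} ✓

{4, 7, 11}


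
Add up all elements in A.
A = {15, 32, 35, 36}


Set A = {15, 32, 35, 36}
Sum = 15 + 32 + 35 + 36 = 118

118


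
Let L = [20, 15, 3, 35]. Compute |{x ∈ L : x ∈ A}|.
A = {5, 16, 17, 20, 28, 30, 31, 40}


Set A = {5, 16, 17, 20, 28, 30, 31, 40}
Candidates: [20, 15, 3, 35]
Check each candidate:
20 ∈ A, 15 ∉ A, 3 ∉ A, 35 ∉ A
Count of candidates in A: 1

1


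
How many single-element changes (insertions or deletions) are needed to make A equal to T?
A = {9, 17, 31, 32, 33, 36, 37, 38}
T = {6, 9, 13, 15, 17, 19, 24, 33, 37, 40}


Set A = {9, 17, 31, 32, 33, 36, 37, 38}
Set T = {6, 9, 13, 15, 17, 19, 24, 33, 37, 40}
Elements to remove from A (in A, not in T): {31, 32, 36, 38} → 4 removals
Elements to add to A (in T, not in A): {6, 13, 15, 19, 24, 40} → 6 additions
Total edits = 4 + 6 = 10

10


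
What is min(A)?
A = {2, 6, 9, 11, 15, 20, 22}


Set A = {2, 6, 9, 11, 15, 20, 22}
Elements in ascending order: 2, 6, 9, 11, 15, 20, 22
The smallest element is 2.

2


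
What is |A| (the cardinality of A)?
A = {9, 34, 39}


Set A = {9, 34, 39}
Listing elements: 9, 34, 39
Counting: 3 elements
|A| = 3

3


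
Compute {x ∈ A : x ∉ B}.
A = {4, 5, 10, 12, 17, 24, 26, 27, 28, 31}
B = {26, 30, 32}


Set A = {4, 5, 10, 12, 17, 24, 26, 27, 28, 31}
Set B = {26, 30, 32}
Check each element of A against B:
4 ∉ B (include), 5 ∉ B (include), 10 ∉ B (include), 12 ∉ B (include), 17 ∉ B (include), 24 ∉ B (include), 26 ∈ B, 27 ∉ B (include), 28 ∉ B (include), 31 ∉ B (include)
Elements of A not in B: {4, 5, 10, 12, 17, 24, 27, 28, 31}

{4, 5, 10, 12, 17, 24, 27, 28, 31}


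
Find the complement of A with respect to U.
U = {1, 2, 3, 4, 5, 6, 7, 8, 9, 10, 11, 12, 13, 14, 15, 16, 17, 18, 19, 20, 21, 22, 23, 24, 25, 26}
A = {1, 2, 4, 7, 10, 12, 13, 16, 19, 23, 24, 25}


Universal set U = {1, 2, 3, 4, 5, 6, 7, 8, 9, 10, 11, 12, 13, 14, 15, 16, 17, 18, 19, 20, 21, 22, 23, 24, 25, 26}
Set A = {1, 2, 4, 7, 10, 12, 13, 16, 19, 23, 24, 25}
A' = U \ A = elements in U but not in A
Checking each element of U:
1 (in A, exclude), 2 (in A, exclude), 3 (not in A, include), 4 (in A, exclude), 5 (not in A, include), 6 (not in A, include), 7 (in A, exclude), 8 (not in A, include), 9 (not in A, include), 10 (in A, exclude), 11 (not in A, include), 12 (in A, exclude), 13 (in A, exclude), 14 (not in A, include), 15 (not in A, include), 16 (in A, exclude), 17 (not in A, include), 18 (not in A, include), 19 (in A, exclude), 20 (not in A, include), 21 (not in A, include), 22 (not in A, include), 23 (in A, exclude), 24 (in A, exclude), 25 (in A, exclude), 26 (not in A, include)
A' = {3, 5, 6, 8, 9, 11, 14, 15, 17, 18, 20, 21, 22, 26}

{3, 5, 6, 8, 9, 11, 14, 15, 17, 18, 20, 21, 22, 26}


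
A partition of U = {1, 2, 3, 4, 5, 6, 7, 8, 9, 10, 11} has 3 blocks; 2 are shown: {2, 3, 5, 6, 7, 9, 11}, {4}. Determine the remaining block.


U = {1, 2, 3, 4, 5, 6, 7, 8, 9, 10, 11}
Shown blocks: {2, 3, 5, 6, 7, 9, 11}, {4}
A partition's blocks are pairwise disjoint and cover U, so the missing block = U \ (union of shown blocks).
Union of shown blocks: {2, 3, 4, 5, 6, 7, 9, 11}
Missing block = U \ (union) = {1, 8, 10}

{1, 8, 10}


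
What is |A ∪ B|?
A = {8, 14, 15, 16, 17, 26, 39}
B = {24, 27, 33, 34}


Set A = {8, 14, 15, 16, 17, 26, 39}, |A| = 7
Set B = {24, 27, 33, 34}, |B| = 4
A ∩ B = {}, |A ∩ B| = 0
|A ∪ B| = |A| + |B| - |A ∩ B| = 7 + 4 - 0 = 11

11


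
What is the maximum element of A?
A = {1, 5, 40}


Set A = {1, 5, 40}
Elements in ascending order: 1, 5, 40
The largest element is 40.

40


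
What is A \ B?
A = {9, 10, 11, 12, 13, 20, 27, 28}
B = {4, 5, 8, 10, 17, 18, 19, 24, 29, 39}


Set A = {9, 10, 11, 12, 13, 20, 27, 28}
Set B = {4, 5, 8, 10, 17, 18, 19, 24, 29, 39}
A \ B includes elements in A that are not in B.
Check each element of A:
9 (not in B, keep), 10 (in B, remove), 11 (not in B, keep), 12 (not in B, keep), 13 (not in B, keep), 20 (not in B, keep), 27 (not in B, keep), 28 (not in B, keep)
A \ B = {9, 11, 12, 13, 20, 27, 28}

{9, 11, 12, 13, 20, 27, 28}


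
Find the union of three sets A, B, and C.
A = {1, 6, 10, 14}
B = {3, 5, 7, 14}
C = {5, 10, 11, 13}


Set A = {1, 6, 10, 14}
Set B = {3, 5, 7, 14}
Set C = {5, 10, 11, 13}
First, A ∪ B = {1, 3, 5, 6, 7, 10, 14}
Then, (A ∪ B) ∪ C = {1, 3, 5, 6, 7, 10, 11, 13, 14}

{1, 3, 5, 6, 7, 10, 11, 13, 14}


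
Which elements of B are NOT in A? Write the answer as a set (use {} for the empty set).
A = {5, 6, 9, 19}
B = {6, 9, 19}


Set A = {5, 6, 9, 19}
Set B = {6, 9, 19}
Check each element of B against A:
6 ∈ A, 9 ∈ A, 19 ∈ A
Elements of B not in A: {}

{}


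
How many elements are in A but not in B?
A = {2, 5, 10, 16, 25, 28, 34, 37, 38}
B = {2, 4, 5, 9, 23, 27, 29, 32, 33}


Set A = {2, 5, 10, 16, 25, 28, 34, 37, 38}
Set B = {2, 4, 5, 9, 23, 27, 29, 32, 33}
A \ B = {10, 16, 25, 28, 34, 37, 38}
|A \ B| = 7

7


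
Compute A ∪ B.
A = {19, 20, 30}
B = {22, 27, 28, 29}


Set A = {19, 20, 30}
Set B = {22, 27, 28, 29}
A ∪ B includes all elements in either set.
Elements from A: {19, 20, 30}
Elements from B not already included: {22, 27, 28, 29}
A ∪ B = {19, 20, 22, 27, 28, 29, 30}

{19, 20, 22, 27, 28, 29, 30}


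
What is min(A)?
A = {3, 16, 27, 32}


Set A = {3, 16, 27, 32}
Elements in ascending order: 3, 16, 27, 32
The smallest element is 3.

3


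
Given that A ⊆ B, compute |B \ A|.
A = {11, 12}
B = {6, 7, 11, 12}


Set A = {11, 12}, |A| = 2
Set B = {6, 7, 11, 12}, |B| = 4
Since A ⊆ B: B \ A = {6, 7}
|B| - |A| = 4 - 2 = 2

2


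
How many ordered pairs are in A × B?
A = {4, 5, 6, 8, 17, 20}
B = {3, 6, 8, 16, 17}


Set A = {4, 5, 6, 8, 17, 20} has 6 elements.
Set B = {3, 6, 8, 16, 17} has 5 elements.
|A × B| = |A| × |B| = 6 × 5 = 30

30


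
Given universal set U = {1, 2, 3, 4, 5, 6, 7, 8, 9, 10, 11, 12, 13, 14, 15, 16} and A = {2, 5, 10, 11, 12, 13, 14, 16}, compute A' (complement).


Universal set U = {1, 2, 3, 4, 5, 6, 7, 8, 9, 10, 11, 12, 13, 14, 15, 16}
Set A = {2, 5, 10, 11, 12, 13, 14, 16}
A' = U \ A = elements in U but not in A
Checking each element of U:
1 (not in A, include), 2 (in A, exclude), 3 (not in A, include), 4 (not in A, include), 5 (in A, exclude), 6 (not in A, include), 7 (not in A, include), 8 (not in A, include), 9 (not in A, include), 10 (in A, exclude), 11 (in A, exclude), 12 (in A, exclude), 13 (in A, exclude), 14 (in A, exclude), 15 (not in A, include), 16 (in A, exclude)
A' = {1, 3, 4, 6, 7, 8, 9, 15}

{1, 3, 4, 6, 7, 8, 9, 15}


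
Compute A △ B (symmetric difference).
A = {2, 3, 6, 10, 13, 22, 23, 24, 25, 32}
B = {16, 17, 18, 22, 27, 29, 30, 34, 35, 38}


Set A = {2, 3, 6, 10, 13, 22, 23, 24, 25, 32}
Set B = {16, 17, 18, 22, 27, 29, 30, 34, 35, 38}
A △ B = (A \ B) ∪ (B \ A)
Elements in A but not B: {2, 3, 6, 10, 13, 23, 24, 25, 32}
Elements in B but not A: {16, 17, 18, 27, 29, 30, 34, 35, 38}
A △ B = {2, 3, 6, 10, 13, 16, 17, 18, 23, 24, 25, 27, 29, 30, 32, 34, 35, 38}

{2, 3, 6, 10, 13, 16, 17, 18, 23, 24, 25, 27, 29, 30, 32, 34, 35, 38}


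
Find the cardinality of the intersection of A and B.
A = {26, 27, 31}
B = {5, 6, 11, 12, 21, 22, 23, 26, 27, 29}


Set A = {26, 27, 31}
Set B = {5, 6, 11, 12, 21, 22, 23, 26, 27, 29}
A ∩ B = {26, 27}
|A ∩ B| = 2

2


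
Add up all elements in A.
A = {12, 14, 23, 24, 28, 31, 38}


Set A = {12, 14, 23, 24, 28, 31, 38}
Sum = 12 + 14 + 23 + 24 + 28 + 31 + 38 = 170

170


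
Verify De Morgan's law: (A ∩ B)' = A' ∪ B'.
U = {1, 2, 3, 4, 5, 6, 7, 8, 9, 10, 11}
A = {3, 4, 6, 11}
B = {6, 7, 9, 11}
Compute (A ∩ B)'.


U = {1, 2, 3, 4, 5, 6, 7, 8, 9, 10, 11}
A = {3, 4, 6, 11}, B = {6, 7, 9, 11}
A ∩ B = {6, 11}
(A ∩ B)' = U \ (A ∩ B) = {1, 2, 3, 4, 5, 7, 8, 9, 10}
Verification via A' ∪ B': A' = {1, 2, 5, 7, 8, 9, 10}, B' = {1, 2, 3, 4, 5, 8, 10}
A' ∪ B' = {1, 2, 3, 4, 5, 7, 8, 9, 10} ✓

{1, 2, 3, 4, 5, 7, 8, 9, 10}


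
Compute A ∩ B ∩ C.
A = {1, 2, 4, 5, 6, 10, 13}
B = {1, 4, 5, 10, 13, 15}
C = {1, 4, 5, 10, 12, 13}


Set A = {1, 2, 4, 5, 6, 10, 13}
Set B = {1, 4, 5, 10, 13, 15}
Set C = {1, 4, 5, 10, 12, 13}
First, A ∩ B = {1, 4, 5, 10, 13}
Then, (A ∩ B) ∩ C = {1, 4, 5, 10, 13}

{1, 4, 5, 10, 13}


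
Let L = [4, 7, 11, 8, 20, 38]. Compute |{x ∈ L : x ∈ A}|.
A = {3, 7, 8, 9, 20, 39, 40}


Set A = {3, 7, 8, 9, 20, 39, 40}
Candidates: [4, 7, 11, 8, 20, 38]
Check each candidate:
4 ∉ A, 7 ∈ A, 11 ∉ A, 8 ∈ A, 20 ∈ A, 38 ∉ A
Count of candidates in A: 3

3


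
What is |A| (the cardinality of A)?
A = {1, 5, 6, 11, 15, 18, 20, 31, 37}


Set A = {1, 5, 6, 11, 15, 18, 20, 31, 37}
Listing elements: 1, 5, 6, 11, 15, 18, 20, 31, 37
Counting: 9 elements
|A| = 9

9


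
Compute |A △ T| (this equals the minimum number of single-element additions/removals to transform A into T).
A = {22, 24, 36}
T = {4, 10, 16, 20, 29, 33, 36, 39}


Set A = {22, 24, 36}
Set T = {4, 10, 16, 20, 29, 33, 36, 39}
Elements to remove from A (in A, not in T): {22, 24} → 2 removals
Elements to add to A (in T, not in A): {4, 10, 16, 20, 29, 33, 39} → 7 additions
Total edits = 2 + 7 = 9

9


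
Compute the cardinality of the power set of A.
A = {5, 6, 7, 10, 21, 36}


Set A = {5, 6, 7, 10, 21, 36}
|A| = 6
The power set P(A) contains all subsets of A.
|P(A)| = 2^|A| = 2^6 = 64

64


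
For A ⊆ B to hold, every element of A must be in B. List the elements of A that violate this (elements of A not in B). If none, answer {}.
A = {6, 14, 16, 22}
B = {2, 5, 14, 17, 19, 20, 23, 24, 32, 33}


Set A = {6, 14, 16, 22}
Set B = {2, 5, 14, 17, 19, 20, 23, 24, 32, 33}
Check each element of A against B:
6 ∉ B (include), 14 ∈ B, 16 ∉ B (include), 22 ∉ B (include)
Elements of A not in B: {6, 16, 22}

{6, 16, 22}


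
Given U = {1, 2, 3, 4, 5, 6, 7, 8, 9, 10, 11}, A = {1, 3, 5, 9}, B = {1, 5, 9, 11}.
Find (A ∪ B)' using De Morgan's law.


U = {1, 2, 3, 4, 5, 6, 7, 8, 9, 10, 11}
A = {1, 3, 5, 9}, B = {1, 5, 9, 11}
A ∪ B = {1, 3, 5, 9, 11}
(A ∪ B)' = U \ (A ∪ B) = {2, 4, 6, 7, 8, 10}
Verification via A' ∩ B': A' = {2, 4, 6, 7, 8, 10, 11}, B' = {2, 3, 4, 6, 7, 8, 10}
A' ∩ B' = {2, 4, 6, 7, 8, 10} ✓

{2, 4, 6, 7, 8, 10}


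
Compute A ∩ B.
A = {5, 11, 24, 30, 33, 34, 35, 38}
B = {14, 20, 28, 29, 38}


Set A = {5, 11, 24, 30, 33, 34, 35, 38}
Set B = {14, 20, 28, 29, 38}
A ∩ B includes only elements in both sets.
Check each element of A against B:
5 ✗, 11 ✗, 24 ✗, 30 ✗, 33 ✗, 34 ✗, 35 ✗, 38 ✓
A ∩ B = {38}

{38}


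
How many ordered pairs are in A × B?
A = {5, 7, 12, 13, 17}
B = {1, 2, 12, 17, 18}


Set A = {5, 7, 12, 13, 17} has 5 elements.
Set B = {1, 2, 12, 17, 18} has 5 elements.
|A × B| = |A| × |B| = 5 × 5 = 25

25


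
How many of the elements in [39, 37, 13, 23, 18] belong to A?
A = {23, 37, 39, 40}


Set A = {23, 37, 39, 40}
Candidates: [39, 37, 13, 23, 18]
Check each candidate:
39 ∈ A, 37 ∈ A, 13 ∉ A, 23 ∈ A, 18 ∉ A
Count of candidates in A: 3

3


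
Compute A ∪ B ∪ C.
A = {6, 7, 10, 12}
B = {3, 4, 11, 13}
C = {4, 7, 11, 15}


Set A = {6, 7, 10, 12}
Set B = {3, 4, 11, 13}
Set C = {4, 7, 11, 15}
First, A ∪ B = {3, 4, 6, 7, 10, 11, 12, 13}
Then, (A ∪ B) ∪ C = {3, 4, 6, 7, 10, 11, 12, 13, 15}

{3, 4, 6, 7, 10, 11, 12, 13, 15}


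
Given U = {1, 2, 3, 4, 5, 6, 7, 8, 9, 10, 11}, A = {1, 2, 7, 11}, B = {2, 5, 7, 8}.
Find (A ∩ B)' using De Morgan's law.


U = {1, 2, 3, 4, 5, 6, 7, 8, 9, 10, 11}
A = {1, 2, 7, 11}, B = {2, 5, 7, 8}
A ∩ B = {2, 7}
(A ∩ B)' = U \ (A ∩ B) = {1, 3, 4, 5, 6, 8, 9, 10, 11}
Verification via A' ∪ B': A' = {3, 4, 5, 6, 8, 9, 10}, B' = {1, 3, 4, 6, 9, 10, 11}
A' ∪ B' = {1, 3, 4, 5, 6, 8, 9, 10, 11} ✓

{1, 3, 4, 5, 6, 8, 9, 10, 11}


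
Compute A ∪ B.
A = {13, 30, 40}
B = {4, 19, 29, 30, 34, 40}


Set A = {13, 30, 40}
Set B = {4, 19, 29, 30, 34, 40}
A ∪ B includes all elements in either set.
Elements from A: {13, 30, 40}
Elements from B not already included: {4, 19, 29, 34}
A ∪ B = {4, 13, 19, 29, 30, 34, 40}

{4, 13, 19, 29, 30, 34, 40}


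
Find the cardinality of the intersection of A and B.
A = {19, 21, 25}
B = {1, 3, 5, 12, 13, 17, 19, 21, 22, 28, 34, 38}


Set A = {19, 21, 25}
Set B = {1, 3, 5, 12, 13, 17, 19, 21, 22, 28, 34, 38}
A ∩ B = {19, 21}
|A ∩ B| = 2

2
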